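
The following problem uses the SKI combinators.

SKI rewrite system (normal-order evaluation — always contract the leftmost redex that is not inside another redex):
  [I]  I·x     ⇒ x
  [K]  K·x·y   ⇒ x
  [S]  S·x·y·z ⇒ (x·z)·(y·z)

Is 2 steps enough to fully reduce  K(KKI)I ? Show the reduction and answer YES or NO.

Answer: YES — reaches normal form K in 2 ≤ 2 steps

Derivation:
  start: K(KKI)I
  →1  KKI
  →2  K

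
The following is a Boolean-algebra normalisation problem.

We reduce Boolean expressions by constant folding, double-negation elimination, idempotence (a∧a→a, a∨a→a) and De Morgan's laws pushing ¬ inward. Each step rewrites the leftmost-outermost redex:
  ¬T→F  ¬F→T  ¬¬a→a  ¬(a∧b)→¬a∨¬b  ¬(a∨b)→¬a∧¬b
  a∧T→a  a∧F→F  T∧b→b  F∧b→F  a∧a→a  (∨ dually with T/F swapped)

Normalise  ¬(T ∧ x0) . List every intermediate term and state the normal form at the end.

  start: ¬(T ∧ x0)
  →1  ¬T ∨ ¬x0
  →2  F ∨ ¬x0
  →3  ¬x0

Answer: normal form = ¬x0  (in 3 steps)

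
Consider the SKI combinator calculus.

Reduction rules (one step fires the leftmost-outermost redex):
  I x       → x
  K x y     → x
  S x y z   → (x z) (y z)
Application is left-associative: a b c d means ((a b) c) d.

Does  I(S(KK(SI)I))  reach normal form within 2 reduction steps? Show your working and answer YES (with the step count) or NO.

Answer: YES — reaches normal form S(KI) in 2 ≤ 2 steps

Derivation:
  start: I(S(KK(SI)I))
  [1] S(KK(SI)I)
  [2] S(KI)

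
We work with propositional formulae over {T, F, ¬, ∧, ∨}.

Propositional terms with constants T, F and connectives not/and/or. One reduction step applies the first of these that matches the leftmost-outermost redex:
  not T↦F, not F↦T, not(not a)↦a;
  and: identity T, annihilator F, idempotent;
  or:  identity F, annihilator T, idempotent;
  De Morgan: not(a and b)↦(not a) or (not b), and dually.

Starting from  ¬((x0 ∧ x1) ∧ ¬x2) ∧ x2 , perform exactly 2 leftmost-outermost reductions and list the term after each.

  start: ¬((x0 ∧ x1) ∧ ¬x2) ∧ x2
  step 1: (¬(x0 ∧ x1) ∨ ¬¬x2) ∧ x2
  step 2: ((¬x0 ∨ ¬x1) ∨ ¬¬x2) ∧ x2

Answer: after 2 steps: ((¬x0 ∨ ¬x1) ∨ ¬¬x2) ∧ x2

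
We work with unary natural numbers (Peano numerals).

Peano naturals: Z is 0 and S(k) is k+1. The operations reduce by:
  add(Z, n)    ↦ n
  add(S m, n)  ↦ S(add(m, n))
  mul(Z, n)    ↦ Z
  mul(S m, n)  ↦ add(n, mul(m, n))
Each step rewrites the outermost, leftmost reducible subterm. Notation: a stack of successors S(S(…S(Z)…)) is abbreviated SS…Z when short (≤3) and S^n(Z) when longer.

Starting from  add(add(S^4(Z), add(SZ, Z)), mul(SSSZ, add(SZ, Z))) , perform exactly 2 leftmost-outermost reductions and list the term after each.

Answer: after 2 steps: S(add(add(SSSZ, add(SZ, Z)), mul(SSSZ, add(SZ, Z))))

Working:
  start: add(add(S^4(Z), add(SZ, Z)), mul(SSSZ, add(SZ, Z)))
  step 1: add(S(add(SSSZ, add(SZ, Z))), mul(SSSZ, add(SZ, Z)))
  step 2: S(add(add(SSSZ, add(SZ, Z)), mul(SSSZ, add(SZ, Z))))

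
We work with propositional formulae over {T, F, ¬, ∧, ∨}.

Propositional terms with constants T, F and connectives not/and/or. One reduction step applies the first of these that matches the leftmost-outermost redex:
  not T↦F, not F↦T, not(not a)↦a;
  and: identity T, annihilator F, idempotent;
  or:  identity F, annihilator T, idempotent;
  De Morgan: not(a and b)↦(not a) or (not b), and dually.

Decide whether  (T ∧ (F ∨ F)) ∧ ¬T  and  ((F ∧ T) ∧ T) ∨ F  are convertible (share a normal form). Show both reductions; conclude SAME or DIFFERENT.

Term A:
  start: (T ∧ (F ∨ F)) ∧ ¬T
  →1  (F ∨ F) ∧ ¬T
  →2  F ∧ ¬T
  →3  F

Term B:
  start: ((F ∧ T) ∧ T) ∨ F
  →1  (F ∧ T) ∧ T
  →2  F ∧ T
  →3  F

Answer: SAME — A ⇓ F, B ⇓ F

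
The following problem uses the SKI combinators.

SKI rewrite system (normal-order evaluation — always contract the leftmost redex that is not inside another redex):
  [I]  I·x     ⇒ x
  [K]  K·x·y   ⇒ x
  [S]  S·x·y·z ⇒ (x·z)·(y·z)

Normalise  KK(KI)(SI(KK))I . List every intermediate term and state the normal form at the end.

Answer: normal form = SI(KK)  (in 2 steps)

Derivation:
  start: KK(KI)(SI(KK))I
  →1  K(SI(KK))I
  →2  SI(KK)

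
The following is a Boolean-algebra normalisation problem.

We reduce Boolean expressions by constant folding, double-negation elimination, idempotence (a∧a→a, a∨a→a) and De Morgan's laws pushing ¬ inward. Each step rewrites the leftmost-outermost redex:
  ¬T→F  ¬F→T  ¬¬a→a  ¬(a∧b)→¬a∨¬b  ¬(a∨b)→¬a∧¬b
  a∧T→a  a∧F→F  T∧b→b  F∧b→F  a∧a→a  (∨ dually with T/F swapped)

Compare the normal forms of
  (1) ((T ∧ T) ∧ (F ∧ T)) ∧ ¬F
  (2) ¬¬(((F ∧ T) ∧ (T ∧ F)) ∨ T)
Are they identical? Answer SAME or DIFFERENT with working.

Term A:
  start: ((T ∧ T) ∧ (F ∧ T)) ∧ ¬F
  →1  (T ∧ (F ∧ T)) ∧ ¬F
  →2  (F ∧ T) ∧ ¬F
  →3  F ∧ ¬F
  →4  F

Term B:
  start: ¬¬(((F ∧ T) ∧ (T ∧ F)) ∨ T)
  →1  ((F ∧ T) ∧ (T ∧ F)) ∨ T
  →2  T

Answer: DIFFERENT — A ⇓ F, B ⇓ T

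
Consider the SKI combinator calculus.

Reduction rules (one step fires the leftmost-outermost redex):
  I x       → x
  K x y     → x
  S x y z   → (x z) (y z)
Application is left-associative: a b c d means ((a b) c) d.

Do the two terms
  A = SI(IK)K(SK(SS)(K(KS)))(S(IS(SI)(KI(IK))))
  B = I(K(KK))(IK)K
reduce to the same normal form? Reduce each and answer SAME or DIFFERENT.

Term A:
  start: SI(IK)K(SK(SS)(K(KS)))(S(IS(SI)(KI(IK))))
  →1  IK(IKK)(SK(SS)(K(KS)))(S(IS(SI)(KI(IK))))
  →2  K(IKK)(SK(SS)(K(KS)))(S(IS(SI)(KI(IK))))
  →3  IKK(S(IS(SI)(KI(IK))))
  →4  KK(S(IS(SI)(KI(IK))))
  →5  K

Term B:
  start: I(K(KK))(IK)K
  →1  K(KK)(IK)K
  →2  KKK
  →3  K

Answer: SAME — A ⇓ K, B ⇓ K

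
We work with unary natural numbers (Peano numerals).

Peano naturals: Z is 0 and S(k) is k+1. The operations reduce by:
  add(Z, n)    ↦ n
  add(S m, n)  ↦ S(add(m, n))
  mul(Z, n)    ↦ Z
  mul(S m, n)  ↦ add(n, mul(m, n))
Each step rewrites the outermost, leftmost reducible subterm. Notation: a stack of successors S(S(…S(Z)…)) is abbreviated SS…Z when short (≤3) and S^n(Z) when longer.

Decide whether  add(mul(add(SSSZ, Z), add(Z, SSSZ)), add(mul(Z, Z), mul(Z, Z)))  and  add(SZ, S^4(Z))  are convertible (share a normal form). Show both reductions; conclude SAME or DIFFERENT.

Answer: DIFFERENT — A ⇓ S^9(Z), B ⇓ S^5(Z)

Derivation:
Term A:
  start: add(mul(add(SSSZ, Z), add(Z, SSSZ)), add(mul(Z, Z), mul(Z, Z)))
  →1  add(mul(S(add(SSZ, Z)), add(Z, SSSZ)), add(mul(Z, Z), mul(Z, Z)))
  →2  add(add(add(Z, SSSZ), mul(add(SSZ, Z), add(Z, SSSZ))), add(mul(Z, Z), mul(Z, Z)))
  →3  add(add(SSSZ, mul(add(SSZ, Z), add(Z, SSSZ))), add(mul(Z, Z), mul(Z, Z)))
  →4  add(S(add(SSZ, mul(add(SSZ, Z), add(Z, SSSZ)))), add(mul(Z, Z), mul(Z, Z)))
  →5  S(add(add(SSZ, mul(add(SSZ, Z), add(Z, SSSZ))), add(mul(Z, Z), mul(Z, Z))))
  →6  S(add(S(add(SZ, mul(add(SSZ, Z), add(Z, SSSZ)))), add(mul(Z, Z), mul(Z, Z))))
  →7  S(S(add(add(SZ, mul(add(SSZ, Z), add(Z, SSSZ))), add(mul(Z, Z), mul(Z, Z)))))
  →8  S(S(add(S(add(Z, mul(add(SSZ, Z), add(Z, SSSZ)))), add(mul(Z, Z), mul(Z, Z)))))
  →9  S(S(S(add(add(Z, mul(add(SSZ, Z), add(Z, SSSZ))), add(mul(Z, Z), mul(Z, Z))))))
  →10  S(S(S(add(mul(add(SSZ, Z), add(Z, SSSZ)), add(mul(Z, Z), mul(Z, Z))))))
  →11  S(S(S(add(mul(S(add(SZ, Z)), add(Z, SSSZ)), add(mul(Z, Z), mul(Z, Z))))))
  →12  S(S(S(add(add(add(Z, SSSZ), mul(add(SZ, Z), add(Z, SSSZ))), add(mul(Z, Z), mul(Z, Z))))))
  →13  S(S(S(add(add(SSSZ, mul(add(SZ, Z), add(Z, SSSZ))), add(mul(Z, Z), mul(Z, Z))))))
  →14  S(S(S(add(S(add(SSZ, mul(add(SZ, Z), add(Z, SSSZ)))), add(mul(Z, Z), mul(Z, Z))))))
  →15  S(S(S(S(add(add(SSZ, mul(add(SZ, Z), add(Z, SSSZ))), add(mul(Z, Z), mul(Z, Z)))))))
  →16  S(S(S(S(add(S(add(SZ, mul(add(SZ, Z), add(Z, SSSZ)))), add(mul(Z, Z), mul(Z, Z)))))))
  →17  S(S(S(S(S(add(add(SZ, mul(add(SZ, Z), add(Z, SSSZ))), add(mul(Z, Z), mul(Z, Z))))))))
  →18  S(S(S(S(S(add(S(add(Z, mul(add(SZ, Z), add(Z, SSSZ)))), add(mul(Z, Z), mul(Z, Z))))))))
  →19  S(S(S(S(S(S(add(add(Z, mul(add(SZ, Z), add(Z, SSSZ))), add(mul(Z, Z), mul(Z, Z)))))))))
  →20  S(S(S(S(S(S(add(mul(add(SZ, Z), add(Z, SSSZ)), add(mul(Z, Z), mul(Z, Z)))))))))
  →21  S(S(S(S(S(S(add(mul(S(add(Z, Z)), add(Z, SSSZ)), add(mul(Z, Z), mul(Z, Z)))))))))
  →22  S(S(S(S(S(S(add(add(add(Z, SSSZ), mul(add(Z, Z), add(Z, SSSZ))), add(mul(Z, Z), mul(Z, Z)))))))))
  →23  S(S(S(S(S(S(add(add(SSSZ, mul(add(Z, Z), add(Z, SSSZ))), add(mul(Z, Z), mul(Z, Z)))))))))
  →24  S(S(S(S(S(S(add(S(add(SSZ, mul(add(Z, Z), add(Z, SSSZ)))), add(mul(Z, Z), mul(Z, Z)))))))))
  →25  S(S(S(S(S(S(S(add(add(SSZ, mul(add(Z, Z), add(Z, SSSZ))), add(mul(Z, Z), mul(Z, Z))))))))))
  →26  S(S(S(S(S(S(S(add(S(add(SZ, mul(add(Z, Z), add(Z, SSSZ)))), add(mul(Z, Z), mul(Z, Z))))))))))
  →27  S(S(S(S(S(S(S(S(add(add(SZ, mul(add(Z, Z), add(Z, SSSZ))), add(mul(Z, Z), mul(Z, Z)))))))))))
  →28  S(S(S(S(S(S(S(S(add(S(add(Z, mul(add(Z, Z), add(Z, SSSZ)))), add(mul(Z, Z), mul(Z, Z)))))))))))
  →29  S(S(S(S(S(S(S(S(S(add(add(Z, mul(add(Z, Z), add(Z, SSSZ))), add(mul(Z, Z), mul(Z, Z))))))))))))
  →30  S(S(S(S(S(S(S(S(S(add(mul(add(Z, Z), add(Z, SSSZ)), add(mul(Z, Z), mul(Z, Z))))))))))))
  →31  S(S(S(S(S(S(S(S(S(add(mul(Z, add(Z, SSSZ)), add(mul(Z, Z), mul(Z, Z))))))))))))
  →32  S(S(S(S(S(S(S(S(S(add(Z, add(mul(Z, Z), mul(Z, Z))))))))))))
  →33  S(S(S(S(S(S(S(S(S(add(mul(Z, Z), mul(Z, Z)))))))))))
  →34  S(S(S(S(S(S(S(S(S(add(Z, mul(Z, Z)))))))))))
  →35  S(S(S(S(S(S(S(S(S(mul(Z, Z))))))))))
  →36  S^9(Z)

Term B:
  start: add(SZ, S^4(Z))
  →1  S(add(Z, S^4(Z)))
  →2  S^5(Z)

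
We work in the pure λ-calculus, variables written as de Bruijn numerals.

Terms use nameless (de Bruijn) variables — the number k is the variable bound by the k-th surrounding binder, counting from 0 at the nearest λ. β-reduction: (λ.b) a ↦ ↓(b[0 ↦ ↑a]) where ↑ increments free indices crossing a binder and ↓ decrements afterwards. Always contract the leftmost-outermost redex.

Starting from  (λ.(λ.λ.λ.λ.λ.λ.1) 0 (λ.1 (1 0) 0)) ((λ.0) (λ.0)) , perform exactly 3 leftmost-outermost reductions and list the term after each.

  start: (λ.(λ.λ.λ.λ.λ.λ.1) 0 (λ.1 (1 0) 0)) ((λ.0) (λ.0))
  [1] (λ.λ.λ.λ.λ.λ.1) ((λ.0) (λ.0)) (λ.(λ.0) (λ.0) ((λ.0) (λ.0) 0) 0)
  [2] (λ.λ.λ.λ.λ.1) (λ.(λ.0) (λ.0) ((λ.0) (λ.0) 0) 0)
  [3] λ.λ.λ.λ.1

Answer: after 3 steps: λ.λ.λ.λ.1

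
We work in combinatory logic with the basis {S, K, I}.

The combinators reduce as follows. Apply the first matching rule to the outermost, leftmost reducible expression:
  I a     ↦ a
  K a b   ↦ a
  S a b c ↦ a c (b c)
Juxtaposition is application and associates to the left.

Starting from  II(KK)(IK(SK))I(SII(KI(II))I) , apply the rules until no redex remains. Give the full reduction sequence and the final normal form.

Answer: normal form = I  (in 4 steps)

Derivation:
  start: II(KK)(IK(SK))I(SII(KI(II))I)
  [1] I(KK)(IK(SK))I(SII(KI(II))I)
  [2] KK(IK(SK))I(SII(KI(II))I)
  [3] KI(SII(KI(II))I)
  [4] I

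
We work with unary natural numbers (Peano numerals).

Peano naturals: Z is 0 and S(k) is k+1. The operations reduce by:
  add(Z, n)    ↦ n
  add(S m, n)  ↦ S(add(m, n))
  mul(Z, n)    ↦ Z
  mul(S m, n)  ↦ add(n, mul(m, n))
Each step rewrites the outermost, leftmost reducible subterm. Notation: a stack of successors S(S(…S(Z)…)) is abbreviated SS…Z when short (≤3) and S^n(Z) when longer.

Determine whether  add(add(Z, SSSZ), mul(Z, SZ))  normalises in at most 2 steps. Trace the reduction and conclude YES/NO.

Answer: NO — after 2 steps the term is S(add(SSZ, mul(Z, SZ))), not yet normal

Derivation:
  start: add(add(Z, SSSZ), mul(Z, SZ))
  [1] add(SSSZ, mul(Z, SZ))
  [2] S(add(SSZ, mul(Z, SZ)))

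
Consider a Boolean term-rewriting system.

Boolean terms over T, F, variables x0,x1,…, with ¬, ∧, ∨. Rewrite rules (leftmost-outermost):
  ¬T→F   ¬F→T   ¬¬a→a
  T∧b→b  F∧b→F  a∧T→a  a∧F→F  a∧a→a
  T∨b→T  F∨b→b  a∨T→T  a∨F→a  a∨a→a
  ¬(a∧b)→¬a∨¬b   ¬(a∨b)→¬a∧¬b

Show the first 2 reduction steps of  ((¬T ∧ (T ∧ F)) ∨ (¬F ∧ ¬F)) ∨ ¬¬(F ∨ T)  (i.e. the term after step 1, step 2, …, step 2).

  start: ((¬T ∧ (T ∧ F)) ∨ (¬F ∧ ¬F)) ∨ ¬¬(F ∨ T)
  step 1: ((F ∧ (T ∧ F)) ∨ (¬F ∧ ¬F)) ∨ ¬¬(F ∨ T)
  step 2: (F ∨ (¬F ∧ ¬F)) ∨ ¬¬(F ∨ T)

Answer: after 2 steps: (F ∨ (¬F ∧ ¬F)) ∨ ¬¬(F ∨ T)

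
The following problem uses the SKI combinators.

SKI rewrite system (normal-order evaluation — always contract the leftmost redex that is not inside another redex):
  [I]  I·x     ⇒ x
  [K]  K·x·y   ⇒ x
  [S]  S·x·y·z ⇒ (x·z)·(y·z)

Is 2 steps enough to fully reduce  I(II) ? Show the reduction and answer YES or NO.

  start: I(II)
  [1] II
  [2] I

Answer: YES — reaches normal form I in 2 ≤ 2 steps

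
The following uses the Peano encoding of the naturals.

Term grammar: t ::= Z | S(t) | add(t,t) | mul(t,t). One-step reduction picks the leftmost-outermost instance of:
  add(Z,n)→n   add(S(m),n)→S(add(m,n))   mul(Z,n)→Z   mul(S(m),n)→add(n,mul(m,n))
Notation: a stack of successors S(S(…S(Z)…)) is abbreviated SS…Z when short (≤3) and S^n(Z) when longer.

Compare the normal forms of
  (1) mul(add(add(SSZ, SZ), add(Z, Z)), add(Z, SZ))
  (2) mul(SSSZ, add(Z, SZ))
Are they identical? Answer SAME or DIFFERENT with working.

Term A:
  start: mul(add(add(SSZ, SZ), add(Z, Z)), add(Z, SZ))
  step 1: mul(add(S(add(SZ, SZ)), add(Z, Z)), add(Z, SZ))
  step 2: mul(S(add(add(SZ, SZ), add(Z, Z))), add(Z, SZ))
  step 3: add(add(Z, SZ), mul(add(add(SZ, SZ), add(Z, Z)), add(Z, SZ)))
  step 4: add(SZ, mul(add(add(SZ, SZ), add(Z, Z)), add(Z, SZ)))
  step 5: S(add(Z, mul(add(add(SZ, SZ), add(Z, Z)), add(Z, SZ))))
  step 6: S(mul(add(add(SZ, SZ), add(Z, Z)), add(Z, SZ)))
  step 7: S(mul(add(S(add(Z, SZ)), add(Z, Z)), add(Z, SZ)))
  step 8: S(mul(S(add(add(Z, SZ), add(Z, Z))), add(Z, SZ)))
  step 9: S(add(add(Z, SZ), mul(add(add(Z, SZ), add(Z, Z)), add(Z, SZ))))
  step 10: S(add(SZ, mul(add(add(Z, SZ), add(Z, Z)), add(Z, SZ))))
  step 11: S(S(add(Z, mul(add(add(Z, SZ), add(Z, Z)), add(Z, SZ)))))
  step 12: S(S(mul(add(add(Z, SZ), add(Z, Z)), add(Z, SZ))))
  step 13: S(S(mul(add(SZ, add(Z, Z)), add(Z, SZ))))
  step 14: S(S(mul(S(add(Z, add(Z, Z))), add(Z, SZ))))
  step 15: S(S(add(add(Z, SZ), mul(add(Z, add(Z, Z)), add(Z, SZ)))))
  step 16: S(S(add(SZ, mul(add(Z, add(Z, Z)), add(Z, SZ)))))
  step 17: S(S(S(add(Z, mul(add(Z, add(Z, Z)), add(Z, SZ))))))
  step 18: S(S(S(mul(add(Z, add(Z, Z)), add(Z, SZ)))))
  step 19: S(S(S(mul(add(Z, Z), add(Z, SZ)))))
  step 20: S(S(S(mul(Z, add(Z, SZ)))))
  step 21: SSSZ

Term B:
  start: mul(SSSZ, add(Z, SZ))
  step 1: add(add(Z, SZ), mul(SSZ, add(Z, SZ)))
  step 2: add(SZ, mul(SSZ, add(Z, SZ)))
  step 3: S(add(Z, mul(SSZ, add(Z, SZ))))
  step 4: S(mul(SSZ, add(Z, SZ)))
  step 5: S(add(add(Z, SZ), mul(SZ, add(Z, SZ))))
  step 6: S(add(SZ, mul(SZ, add(Z, SZ))))
  step 7: S(S(add(Z, mul(SZ, add(Z, SZ)))))
  step 8: S(S(mul(SZ, add(Z, SZ))))
  step 9: S(S(add(add(Z, SZ), mul(Z, add(Z, SZ)))))
  step 10: S(S(add(SZ, mul(Z, add(Z, SZ)))))
  step 11: S(S(S(add(Z, mul(Z, add(Z, SZ))))))
  step 12: S(S(S(mul(Z, add(Z, SZ)))))
  step 13: SSSZ

Answer: SAME — A ⇓ SSSZ, B ⇓ SSSZ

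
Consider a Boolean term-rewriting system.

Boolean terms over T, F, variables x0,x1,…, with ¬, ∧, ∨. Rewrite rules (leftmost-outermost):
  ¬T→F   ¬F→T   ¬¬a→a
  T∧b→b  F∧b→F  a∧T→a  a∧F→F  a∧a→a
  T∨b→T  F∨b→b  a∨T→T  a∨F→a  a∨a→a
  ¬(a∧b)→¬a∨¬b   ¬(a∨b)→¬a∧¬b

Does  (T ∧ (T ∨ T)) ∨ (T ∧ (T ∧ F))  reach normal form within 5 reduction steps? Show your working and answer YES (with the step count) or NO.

  start: (T ∧ (T ∨ T)) ∨ (T ∧ (T ∧ F))
  →1  (T ∨ T) ∨ (T ∧ (T ∧ F))
  →2  T ∨ (T ∧ (T ∧ F))
  →3  T

Answer: YES — reaches normal form T in 3 ≤ 5 steps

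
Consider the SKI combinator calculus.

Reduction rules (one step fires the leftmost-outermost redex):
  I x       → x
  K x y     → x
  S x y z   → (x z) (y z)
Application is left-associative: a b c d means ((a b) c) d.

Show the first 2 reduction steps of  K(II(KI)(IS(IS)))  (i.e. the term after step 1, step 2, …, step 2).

Answer: after 2 steps: K(KI(IS(IS)))

Derivation:
  start: K(II(KI)(IS(IS)))
  [1] K(I(KI)(IS(IS)))
  [2] K(KI(IS(IS)))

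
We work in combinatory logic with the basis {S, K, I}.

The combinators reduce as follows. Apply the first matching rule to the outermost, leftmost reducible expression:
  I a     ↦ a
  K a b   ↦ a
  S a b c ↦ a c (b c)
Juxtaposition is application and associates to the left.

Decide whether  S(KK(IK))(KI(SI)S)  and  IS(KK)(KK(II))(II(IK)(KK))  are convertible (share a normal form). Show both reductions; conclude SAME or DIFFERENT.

Answer: DIFFERENT — A ⇓ SKS, B ⇓ K(K(K(KK)))

Working:
Term A:
  start: S(KK(IK))(KI(SI)S)
  →1  SK(KI(SI)S)
  →2  SK(IS)
  →3  SKS

Term B:
  start: IS(KK)(KK(II))(II(IK)(KK))
  →1  S(KK)(KK(II))(II(IK)(KK))
  →2  KK(II(IK)(KK))(KK(II)(II(IK)(KK)))
  →3  K(KK(II)(II(IK)(KK)))
  →4  K(K(II(IK)(KK)))
  →5  K(K(I(IK)(KK)))
  →6  K(K(IK(KK)))
  →7  K(K(K(KK)))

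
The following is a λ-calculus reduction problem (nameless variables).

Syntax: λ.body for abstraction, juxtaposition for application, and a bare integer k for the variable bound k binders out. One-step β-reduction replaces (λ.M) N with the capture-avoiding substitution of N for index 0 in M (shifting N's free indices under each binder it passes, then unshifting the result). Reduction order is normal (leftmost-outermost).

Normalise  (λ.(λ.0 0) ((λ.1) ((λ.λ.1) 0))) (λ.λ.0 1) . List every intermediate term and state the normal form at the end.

Answer: normal form = λ.0 (λ.λ.0 1)  (in 5 steps)

Derivation:
  start: (λ.(λ.0 0) ((λ.1) ((λ.λ.1) 0))) (λ.λ.0 1)
  [1] (λ.0 0) ((λ.λ.λ.0 1) ((λ.λ.1) (λ.λ.0 1)))
  [2] (λ.λ.λ.0 1) ((λ.λ.1) (λ.λ.0 1)) ((λ.λ.λ.0 1) ((λ.λ.1) (λ.λ.0 1)))
  [3] (λ.λ.0 1) ((λ.λ.λ.0 1) ((λ.λ.1) (λ.λ.0 1)))
  [4] λ.0 ((λ.λ.λ.0 1) ((λ.λ.1) (λ.λ.0 1)))
  [5] λ.0 (λ.λ.0 1)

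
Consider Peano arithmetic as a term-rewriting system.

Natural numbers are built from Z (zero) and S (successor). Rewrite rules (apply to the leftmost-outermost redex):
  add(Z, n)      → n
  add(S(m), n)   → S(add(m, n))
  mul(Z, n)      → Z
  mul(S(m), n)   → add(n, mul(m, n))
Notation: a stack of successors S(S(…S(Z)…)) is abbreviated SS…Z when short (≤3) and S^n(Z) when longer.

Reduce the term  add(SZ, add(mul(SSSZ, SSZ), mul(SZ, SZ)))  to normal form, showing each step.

Answer: normal form = S^8(Z)  (in 26 steps)

Derivation:
  start: add(SZ, add(mul(SSSZ, SSZ), mul(SZ, SZ)))
  step 1: S(add(Z, add(mul(SSSZ, SSZ), mul(SZ, SZ))))
  step 2: S(add(mul(SSSZ, SSZ), mul(SZ, SZ)))
  step 3: S(add(add(SSZ, mul(SSZ, SSZ)), mul(SZ, SZ)))
  step 4: S(add(S(add(SZ, mul(SSZ, SSZ))), mul(SZ, SZ)))
  step 5: S(S(add(add(SZ, mul(SSZ, SSZ)), mul(SZ, SZ))))
  step 6: S(S(add(S(add(Z, mul(SSZ, SSZ))), mul(SZ, SZ))))
  step 7: S(S(S(add(add(Z, mul(SSZ, SSZ)), mul(SZ, SZ)))))
  step 8: S(S(S(add(mul(SSZ, SSZ), mul(SZ, SZ)))))
  step 9: S(S(S(add(add(SSZ, mul(SZ, SSZ)), mul(SZ, SZ)))))
  step 10: S(S(S(add(S(add(SZ, mul(SZ, SSZ))), mul(SZ, SZ)))))
  step 11: S(S(S(S(add(add(SZ, mul(SZ, SSZ)), mul(SZ, SZ))))))
  step 12: S(S(S(S(add(S(add(Z, mul(SZ, SSZ))), mul(SZ, SZ))))))
  step 13: S(S(S(S(S(add(add(Z, mul(SZ, SSZ)), mul(SZ, SZ)))))))
  step 14: S(S(S(S(S(add(mul(SZ, SSZ), mul(SZ, SZ)))))))
  step 15: S(S(S(S(S(add(add(SSZ, mul(Z, SSZ)), mul(SZ, SZ)))))))
  step 16: S(S(S(S(S(add(S(add(SZ, mul(Z, SSZ))), mul(SZ, SZ)))))))
  step 17: S(S(S(S(S(S(add(add(SZ, mul(Z, SSZ)), mul(SZ, SZ))))))))
  step 18: S(S(S(S(S(S(add(S(add(Z, mul(Z, SSZ))), mul(SZ, SZ))))))))
  step 19: S(S(S(S(S(S(S(add(add(Z, mul(Z, SSZ)), mul(SZ, SZ)))))))))
  step 20: S(S(S(S(S(S(S(add(mul(Z, SSZ), mul(SZ, SZ)))))))))
  step 21: S(S(S(S(S(S(S(add(Z, mul(SZ, SZ)))))))))
  step 22: S(S(S(S(S(S(S(mul(SZ, SZ))))))))
  step 23: S(S(S(S(S(S(S(add(SZ, mul(Z, SZ)))))))))
  step 24: S(S(S(S(S(S(S(S(add(Z, mul(Z, SZ))))))))))
  step 25: S(S(S(S(S(S(S(S(mul(Z, SZ)))))))))
  step 26: S^8(Z)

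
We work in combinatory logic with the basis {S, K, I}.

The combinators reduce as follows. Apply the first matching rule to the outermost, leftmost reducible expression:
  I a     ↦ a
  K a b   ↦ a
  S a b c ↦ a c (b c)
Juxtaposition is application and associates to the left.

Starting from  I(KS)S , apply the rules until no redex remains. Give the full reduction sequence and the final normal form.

Answer: normal form = S  (in 2 steps)

Derivation:
  start: I(KS)S
  step 1: KSS
  step 2: S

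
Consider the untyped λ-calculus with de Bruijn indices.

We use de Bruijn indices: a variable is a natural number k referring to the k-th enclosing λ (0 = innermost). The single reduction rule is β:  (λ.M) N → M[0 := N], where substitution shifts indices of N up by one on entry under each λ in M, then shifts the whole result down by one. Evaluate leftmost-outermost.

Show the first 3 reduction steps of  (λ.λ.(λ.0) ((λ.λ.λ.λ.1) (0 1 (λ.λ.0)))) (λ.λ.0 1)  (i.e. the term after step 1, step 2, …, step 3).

Answer: after 3 steps: λ.λ.λ.λ.1

Derivation:
  start: (λ.λ.(λ.0) ((λ.λ.λ.λ.1) (0 1 (λ.λ.0)))) (λ.λ.0 1)
  step 1: λ.(λ.0) ((λ.λ.λ.λ.1) (0 (λ.λ.0 1) (λ.λ.0)))
  step 2: λ.(λ.λ.λ.λ.1) (0 (λ.λ.0 1) (λ.λ.0))
  step 3: λ.λ.λ.λ.1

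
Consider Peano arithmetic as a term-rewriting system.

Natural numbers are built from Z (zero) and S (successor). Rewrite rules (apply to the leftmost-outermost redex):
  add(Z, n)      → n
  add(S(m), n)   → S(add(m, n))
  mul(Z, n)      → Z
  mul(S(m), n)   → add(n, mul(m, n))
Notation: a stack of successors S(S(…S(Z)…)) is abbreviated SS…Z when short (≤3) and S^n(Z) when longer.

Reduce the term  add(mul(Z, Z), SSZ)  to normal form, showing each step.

  start: add(mul(Z, Z), SSZ)
  step 1: add(Z, SSZ)
  step 2: SSZ

Answer: normal form = SSZ  (in 2 steps)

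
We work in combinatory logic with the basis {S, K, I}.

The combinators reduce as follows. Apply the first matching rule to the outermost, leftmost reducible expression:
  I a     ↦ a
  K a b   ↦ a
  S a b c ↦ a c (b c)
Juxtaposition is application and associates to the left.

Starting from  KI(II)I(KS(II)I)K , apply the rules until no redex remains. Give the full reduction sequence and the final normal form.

Answer: normal form = SIK  (in 4 steps)

Reduction:
  start: KI(II)I(KS(II)I)K
  [1] II(KS(II)I)K
  [2] I(KS(II)I)K
  [3] KS(II)IK
  [4] SIK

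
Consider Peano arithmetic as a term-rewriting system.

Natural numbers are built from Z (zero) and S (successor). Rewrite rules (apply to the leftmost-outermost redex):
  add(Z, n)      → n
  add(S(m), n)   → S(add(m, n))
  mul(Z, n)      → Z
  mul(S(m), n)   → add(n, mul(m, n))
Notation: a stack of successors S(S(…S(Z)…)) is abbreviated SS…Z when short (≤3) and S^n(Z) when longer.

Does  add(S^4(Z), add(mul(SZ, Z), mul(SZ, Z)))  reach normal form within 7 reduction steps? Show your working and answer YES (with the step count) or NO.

  start: add(S^4(Z), add(mul(SZ, Z), mul(SZ, Z)))
  [1] S(add(SSSZ, add(mul(SZ, Z), mul(SZ, Z))))
  [2] S(S(add(SSZ, add(mul(SZ, Z), mul(SZ, Z)))))
  [3] S(S(S(add(SZ, add(mul(SZ, Z), mul(SZ, Z))))))
  [4] S(S(S(S(add(Z, add(mul(SZ, Z), mul(SZ, Z)))))))
  [5] S(S(S(S(add(mul(SZ, Z), mul(SZ, Z))))))
  [6] S(S(S(S(add(add(Z, mul(Z, Z)), mul(SZ, Z))))))
  [7] S(S(S(S(add(mul(Z, Z), mul(SZ, Z))))))

Answer: NO — after 7 steps the term is S(S(S(S(add(mul(Z, Z), mul(SZ, Z)))))), not yet normal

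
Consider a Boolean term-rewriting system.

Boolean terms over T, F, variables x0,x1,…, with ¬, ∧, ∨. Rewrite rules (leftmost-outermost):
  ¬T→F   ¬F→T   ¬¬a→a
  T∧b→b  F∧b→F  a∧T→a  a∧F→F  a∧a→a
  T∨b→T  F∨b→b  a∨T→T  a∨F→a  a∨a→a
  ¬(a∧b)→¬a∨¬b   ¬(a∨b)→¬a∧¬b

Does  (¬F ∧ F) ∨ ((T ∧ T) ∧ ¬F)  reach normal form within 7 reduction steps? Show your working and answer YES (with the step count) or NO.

Answer: YES — reaches normal form T in 5 ≤ 7 steps

Derivation:
  start: (¬F ∧ F) ∨ ((T ∧ T) ∧ ¬F)
  step 1: F ∨ ((T ∧ T) ∧ ¬F)
  step 2: (T ∧ T) ∧ ¬F
  step 3: T ∧ ¬F
  step 4: ¬F
  step 5: T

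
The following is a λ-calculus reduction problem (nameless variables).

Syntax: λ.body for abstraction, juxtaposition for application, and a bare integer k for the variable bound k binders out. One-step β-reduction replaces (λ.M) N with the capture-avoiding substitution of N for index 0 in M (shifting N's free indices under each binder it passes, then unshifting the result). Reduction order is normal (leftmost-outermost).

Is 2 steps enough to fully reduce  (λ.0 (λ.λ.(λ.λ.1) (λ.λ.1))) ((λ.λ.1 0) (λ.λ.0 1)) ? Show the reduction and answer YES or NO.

  start: (λ.0 (λ.λ.(λ.λ.1) (λ.λ.1))) ((λ.λ.1 0) (λ.λ.0 1))
  step 1: (λ.λ.1 0) (λ.λ.0 1) (λ.λ.(λ.λ.1) (λ.λ.1))
  step 2: (λ.(λ.λ.0 1) 0) (λ.λ.(λ.λ.1) (λ.λ.1))

Answer: NO — after 2 steps the term is (λ.(λ.λ.0 1) 0) (λ.λ.(λ.λ.1) (λ.λ.1)), not yet normal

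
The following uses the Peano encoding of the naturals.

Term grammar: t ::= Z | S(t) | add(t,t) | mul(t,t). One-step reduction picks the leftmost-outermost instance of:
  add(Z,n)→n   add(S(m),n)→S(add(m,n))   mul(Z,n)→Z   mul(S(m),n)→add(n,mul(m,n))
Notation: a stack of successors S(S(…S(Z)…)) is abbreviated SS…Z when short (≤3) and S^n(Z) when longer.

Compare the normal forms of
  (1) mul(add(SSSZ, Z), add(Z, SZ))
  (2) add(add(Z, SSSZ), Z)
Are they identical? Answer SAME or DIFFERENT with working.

Answer: SAME — A ⇓ SSSZ, B ⇓ SSSZ

Working:
Term A:
  start: mul(add(SSSZ, Z), add(Z, SZ))
  step 1: mul(S(add(SSZ, Z)), add(Z, SZ))
  step 2: add(add(Z, SZ), mul(add(SSZ, Z), add(Z, SZ)))
  step 3: add(SZ, mul(add(SSZ, Z), add(Z, SZ)))
  step 4: S(add(Z, mul(add(SSZ, Z), add(Z, SZ))))
  step 5: S(mul(add(SSZ, Z), add(Z, SZ)))
  step 6: S(mul(S(add(SZ, Z)), add(Z, SZ)))
  step 7: S(add(add(Z, SZ), mul(add(SZ, Z), add(Z, SZ))))
  step 8: S(add(SZ, mul(add(SZ, Z), add(Z, SZ))))
  step 9: S(S(add(Z, mul(add(SZ, Z), add(Z, SZ)))))
  step 10: S(S(mul(add(SZ, Z), add(Z, SZ))))
  step 11: S(S(mul(S(add(Z, Z)), add(Z, SZ))))
  step 12: S(S(add(add(Z, SZ), mul(add(Z, Z), add(Z, SZ)))))
  step 13: S(S(add(SZ, mul(add(Z, Z), add(Z, SZ)))))
  step 14: S(S(S(add(Z, mul(add(Z, Z), add(Z, SZ))))))
  step 15: S(S(S(mul(add(Z, Z), add(Z, SZ)))))
  step 16: S(S(S(mul(Z, add(Z, SZ)))))
  step 17: SSSZ

Term B:
  start: add(add(Z, SSSZ), Z)
  step 1: add(SSSZ, Z)
  step 2: S(add(SSZ, Z))
  step 3: S(S(add(SZ, Z)))
  step 4: S(S(S(add(Z, Z))))
  step 5: SSSZ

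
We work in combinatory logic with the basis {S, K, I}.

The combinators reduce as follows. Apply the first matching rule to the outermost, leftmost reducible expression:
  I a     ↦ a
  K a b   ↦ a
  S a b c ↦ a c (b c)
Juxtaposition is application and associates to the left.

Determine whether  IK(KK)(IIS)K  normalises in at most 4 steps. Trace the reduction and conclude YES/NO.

  start: IK(KK)(IIS)K
  [1] K(KK)(IIS)K
  [2] KKK
  [3] K

Answer: YES — reaches normal form K in 3 ≤ 4 steps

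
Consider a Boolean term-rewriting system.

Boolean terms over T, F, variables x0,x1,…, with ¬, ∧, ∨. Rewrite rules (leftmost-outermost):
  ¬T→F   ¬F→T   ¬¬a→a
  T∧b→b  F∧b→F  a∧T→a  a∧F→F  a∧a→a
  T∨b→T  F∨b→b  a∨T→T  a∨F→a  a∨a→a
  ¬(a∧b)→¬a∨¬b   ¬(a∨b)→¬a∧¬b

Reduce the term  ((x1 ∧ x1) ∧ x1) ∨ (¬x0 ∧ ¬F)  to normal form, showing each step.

Answer: normal form = x1 ∨ ¬x0  (in 4 steps)

Reduction:
  start: ((x1 ∧ x1) ∧ x1) ∨ (¬x0 ∧ ¬F)
  step 1: (x1 ∧ x1) ∨ (¬x0 ∧ ¬F)
  step 2: x1 ∨ (¬x0 ∧ ¬F)
  step 3: x1 ∨ (¬x0 ∧ T)
  step 4: x1 ∨ ¬x0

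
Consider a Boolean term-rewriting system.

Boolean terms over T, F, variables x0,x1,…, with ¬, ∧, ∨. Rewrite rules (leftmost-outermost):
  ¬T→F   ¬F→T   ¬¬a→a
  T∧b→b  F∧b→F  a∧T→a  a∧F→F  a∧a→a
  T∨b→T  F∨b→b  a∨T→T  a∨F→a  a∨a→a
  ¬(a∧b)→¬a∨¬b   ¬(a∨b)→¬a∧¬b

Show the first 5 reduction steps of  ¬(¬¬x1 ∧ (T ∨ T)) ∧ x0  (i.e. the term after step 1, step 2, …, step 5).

  start: ¬(¬¬x1 ∧ (T ∨ T)) ∧ x0
  step 1: (¬¬¬x1 ∨ ¬(T ∨ T)) ∧ x0
  step 2: (¬x1 ∨ ¬(T ∨ T)) ∧ x0
  step 3: (¬x1 ∨ (¬T ∧ ¬T)) ∧ x0
  step 4: (¬x1 ∨ ¬T) ∧ x0
  step 5: (¬x1 ∨ F) ∧ x0

Answer: after 5 steps: (¬x1 ∨ F) ∧ x0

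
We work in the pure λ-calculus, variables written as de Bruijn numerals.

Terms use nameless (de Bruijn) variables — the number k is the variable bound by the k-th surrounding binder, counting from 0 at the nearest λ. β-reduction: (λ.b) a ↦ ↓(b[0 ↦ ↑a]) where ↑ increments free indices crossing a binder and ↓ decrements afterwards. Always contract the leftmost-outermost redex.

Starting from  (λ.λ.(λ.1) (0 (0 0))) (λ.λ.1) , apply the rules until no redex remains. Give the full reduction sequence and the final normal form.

  start: (λ.λ.(λ.1) (0 (0 0))) (λ.λ.1)
  →1  λ.(λ.1) (0 (0 0))
  →2  λ.0

Answer: normal form = λ.0  (in 2 steps)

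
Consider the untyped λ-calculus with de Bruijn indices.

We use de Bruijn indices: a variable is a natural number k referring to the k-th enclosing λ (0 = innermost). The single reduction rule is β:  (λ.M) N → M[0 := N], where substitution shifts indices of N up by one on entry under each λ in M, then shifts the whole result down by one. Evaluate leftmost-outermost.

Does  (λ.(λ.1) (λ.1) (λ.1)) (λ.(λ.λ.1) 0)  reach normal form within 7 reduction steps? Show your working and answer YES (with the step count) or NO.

Answer: YES — reaches normal form λ.λ.λ.λ.1 in 5 ≤ 7 steps

Reduction:
  start: (λ.(λ.1) (λ.1) (λ.1)) (λ.(λ.λ.1) 0)
  [1] (λ.λ.(λ.λ.1) 0) (λ.λ.(λ.λ.1) 0) (λ.λ.(λ.λ.1) 0)
  [2] (λ.(λ.λ.1) 0) (λ.λ.(λ.λ.1) 0)
  [3] (λ.λ.1) (λ.λ.(λ.λ.1) 0)
  [4] λ.λ.λ.(λ.λ.1) 0
  [5] λ.λ.λ.λ.1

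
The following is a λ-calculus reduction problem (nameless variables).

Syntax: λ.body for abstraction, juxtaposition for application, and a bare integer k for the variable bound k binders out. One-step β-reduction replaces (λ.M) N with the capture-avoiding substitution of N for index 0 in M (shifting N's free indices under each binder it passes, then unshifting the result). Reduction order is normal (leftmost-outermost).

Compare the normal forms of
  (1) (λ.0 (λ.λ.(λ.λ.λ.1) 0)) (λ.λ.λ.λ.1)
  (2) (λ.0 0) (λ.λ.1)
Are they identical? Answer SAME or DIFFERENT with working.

Term A:
  start: (λ.0 (λ.λ.(λ.λ.λ.1) 0)) (λ.λ.λ.λ.1)
  step 1: (λ.λ.λ.λ.1) (λ.λ.(λ.λ.λ.1) 0)
  step 2: λ.λ.λ.1

Term B:
  start: (λ.0 0) (λ.λ.1)
  step 1: (λ.λ.1) (λ.λ.1)
  step 2: λ.λ.λ.1

Answer: SAME — A ⇓ λ.λ.λ.1, B ⇓ λ.λ.λ.1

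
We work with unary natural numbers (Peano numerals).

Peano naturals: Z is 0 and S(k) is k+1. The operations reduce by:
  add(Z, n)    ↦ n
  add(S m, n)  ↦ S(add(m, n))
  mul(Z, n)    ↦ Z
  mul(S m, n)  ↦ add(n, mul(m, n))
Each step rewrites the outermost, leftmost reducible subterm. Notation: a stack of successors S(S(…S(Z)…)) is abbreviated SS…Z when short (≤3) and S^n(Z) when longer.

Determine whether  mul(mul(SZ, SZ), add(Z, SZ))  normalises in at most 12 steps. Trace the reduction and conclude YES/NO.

  start: mul(mul(SZ, SZ), add(Z, SZ))
  →1  mul(add(SZ, mul(Z, SZ)), add(Z, SZ))
  →2  mul(S(add(Z, mul(Z, SZ))), add(Z, SZ))
  →3  add(add(Z, SZ), mul(add(Z, mul(Z, SZ)), add(Z, SZ)))
  →4  add(SZ, mul(add(Z, mul(Z, SZ)), add(Z, SZ)))
  →5  S(add(Z, mul(add(Z, mul(Z, SZ)), add(Z, SZ))))
  →6  S(mul(add(Z, mul(Z, SZ)), add(Z, SZ)))
  →7  S(mul(mul(Z, SZ), add(Z, SZ)))
  →8  S(mul(Z, add(Z, SZ)))
  →9  SZ

Answer: YES — reaches normal form SZ in 9 ≤ 12 steps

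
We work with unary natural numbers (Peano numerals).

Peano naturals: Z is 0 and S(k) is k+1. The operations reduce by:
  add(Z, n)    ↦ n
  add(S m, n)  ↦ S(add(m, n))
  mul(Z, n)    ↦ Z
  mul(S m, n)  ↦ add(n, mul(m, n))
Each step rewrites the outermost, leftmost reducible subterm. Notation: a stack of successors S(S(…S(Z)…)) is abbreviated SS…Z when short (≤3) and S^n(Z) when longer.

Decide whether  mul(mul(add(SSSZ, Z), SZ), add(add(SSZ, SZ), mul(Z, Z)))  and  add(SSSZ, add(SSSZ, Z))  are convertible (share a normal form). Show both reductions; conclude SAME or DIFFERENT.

Answer: DIFFERENT — A ⇓ S^9(Z), B ⇓ S^6(Z)

Working:
Term A:
  start: mul(mul(add(SSSZ, Z), SZ), add(add(SSZ, SZ), mul(Z, Z)))
  step 1: mul(mul(S(add(SSZ, Z)), SZ), add(add(SSZ, SZ), mul(Z, Z)))
  step 2: mul(add(SZ, mul(add(SSZ, Z), SZ)), add(add(SSZ, SZ), mul(Z, Z)))
  step 3: mul(S(add(Z, mul(add(SSZ, Z), SZ))), add(add(SSZ, SZ), mul(Z, Z)))
  step 4: add(add(add(SSZ, SZ), mul(Z, Z)), mul(add(Z, mul(add(SSZ, Z), SZ)), add(add(SSZ, SZ), mul(Z, Z))))
  step 5: add(add(S(add(SZ, SZ)), mul(Z, Z)), mul(add(Z, mul(add(SSZ, Z), SZ)), add(add(SSZ, SZ), mul(Z, Z))))
  step 6: add(S(add(add(SZ, SZ), mul(Z, Z))), mul(add(Z, mul(add(SSZ, Z), SZ)), add(add(SSZ, SZ), mul(Z, Z))))
  step 7: S(add(add(add(SZ, SZ), mul(Z, Z)), mul(add(Z, mul(add(SSZ, Z), SZ)), add(add(SSZ, SZ), mul(Z, Z)))))
  step 8: S(add(add(S(add(Z, SZ)), mul(Z, Z)), mul(add(Z, mul(add(SSZ, Z), SZ)), add(add(SSZ, SZ), mul(Z, Z)))))
  step 9: S(add(S(add(add(Z, SZ), mul(Z, Z))), mul(add(Z, mul(add(SSZ, Z), SZ)), add(add(SSZ, SZ), mul(Z, Z)))))
  step 10: S(S(add(add(add(Z, SZ), mul(Z, Z)), mul(add(Z, mul(add(SSZ, Z), SZ)), add(add(SSZ, SZ), mul(Z, Z))))))
  step 11: S(S(add(add(SZ, mul(Z, Z)), mul(add(Z, mul(add(SSZ, Z), SZ)), add(add(SSZ, SZ), mul(Z, Z))))))
  step 12: S(S(add(S(add(Z, mul(Z, Z))), mul(add(Z, mul(add(SSZ, Z), SZ)), add(add(SSZ, SZ), mul(Z, Z))))))
  step 13: S(S(S(add(add(Z, mul(Z, Z)), mul(add(Z, mul(add(SSZ, Z), SZ)), add(add(SSZ, SZ), mul(Z, Z)))))))
  step 14: S(S(S(add(mul(Z, Z), mul(add(Z, mul(add(SSZ, Z), SZ)), add(add(SSZ, SZ), mul(Z, Z)))))))
  step 15: S(S(S(add(Z, mul(add(Z, mul(add(SSZ, Z), SZ)), add(add(SSZ, SZ), mul(Z, Z)))))))
  step 16: S(S(S(mul(add(Z, mul(add(SSZ, Z), SZ)), add(add(SSZ, SZ), mul(Z, Z))))))
  step 17: S(S(S(mul(mul(add(SSZ, Z), SZ), add(add(SSZ, SZ), mul(Z, Z))))))
  step 18: S(S(S(mul(mul(S(add(SZ, Z)), SZ), add(add(SSZ, SZ), mul(Z, Z))))))
  step 19: S(S(S(mul(add(SZ, mul(add(SZ, Z), SZ)), add(add(SSZ, SZ), mul(Z, Z))))))
  step 20: S(S(S(mul(S(add(Z, mul(add(SZ, Z), SZ))), add(add(SSZ, SZ), mul(Z, Z))))))
  step 21: S(S(S(add(add(add(SSZ, SZ), mul(Z, Z)), mul(add(Z, mul(add(SZ, Z), SZ)), add(add(SSZ, SZ), mul(Z, Z)))))))
  step 22: S(S(S(add(add(S(add(SZ, SZ)), mul(Z, Z)), mul(add(Z, mul(add(SZ, Z), SZ)), add(add(SSZ, SZ), mul(Z, Z)))))))
  step 23: S(S(S(add(S(add(add(SZ, SZ), mul(Z, Z))), mul(add(Z, mul(add(SZ, Z), SZ)), add(add(SSZ, SZ), mul(Z, Z)))))))
  step 24: S(S(S(S(add(add(add(SZ, SZ), mul(Z, Z)), mul(add(Z, mul(add(SZ, Z), SZ)), add(add(SSZ, SZ), mul(Z, Z))))))))
  step 25: S(S(S(S(add(add(S(add(Z, SZ)), mul(Z, Z)), mul(add(Z, mul(add(SZ, Z), SZ)), add(add(SSZ, SZ), mul(Z, Z))))))))
  step 26: S(S(S(S(add(S(add(add(Z, SZ), mul(Z, Z))), mul(add(Z, mul(add(SZ, Z), SZ)), add(add(SSZ, SZ), mul(Z, Z))))))))
  step 27: S(S(S(S(S(add(add(add(Z, SZ), mul(Z, Z)), mul(add(Z, mul(add(SZ, Z), SZ)), add(add(SSZ, SZ), mul(Z, Z)))))))))
  step 28: S(S(S(S(S(add(add(SZ, mul(Z, Z)), mul(add(Z, mul(add(SZ, Z), SZ)), add(add(SSZ, SZ), mul(Z, Z)))))))))
  step 29: S(S(S(S(S(add(S(add(Z, mul(Z, Z))), mul(add(Z, mul(add(SZ, Z), SZ)), add(add(SSZ, SZ), mul(Z, Z)))))))))
  step 30: S(S(S(S(S(S(add(add(Z, mul(Z, Z)), mul(add(Z, mul(add(SZ, Z), SZ)), add(add(SSZ, SZ), mul(Z, Z))))))))))
  step 31: S(S(S(S(S(S(add(mul(Z, Z), mul(add(Z, mul(add(SZ, Z), SZ)), add(add(SSZ, SZ), mul(Z, Z))))))))))
  step 32: S(S(S(S(S(S(add(Z, mul(add(Z, mul(add(SZ, Z), SZ)), add(add(SSZ, SZ), mul(Z, Z))))))))))
  step 33: S(S(S(S(S(S(mul(add(Z, mul(add(SZ, Z), SZ)), add(add(SSZ, SZ), mul(Z, Z)))))))))
  step 34: S(S(S(S(S(S(mul(mul(add(SZ, Z), SZ), add(add(SSZ, SZ), mul(Z, Z)))))))))
  step 35: S(S(S(S(S(S(mul(mul(S(add(Z, Z)), SZ), add(add(SSZ, SZ), mul(Z, Z)))))))))
  step 36: S(S(S(S(S(S(mul(add(SZ, mul(add(Z, Z), SZ)), add(add(SSZ, SZ), mul(Z, Z)))))))))
  step 37: S(S(S(S(S(S(mul(S(add(Z, mul(add(Z, Z), SZ))), add(add(SSZ, SZ), mul(Z, Z)))))))))
  step 38: S(S(S(S(S(S(add(add(add(SSZ, SZ), mul(Z, Z)), mul(add(Z, mul(add(Z, Z), SZ)), add(add(SSZ, SZ), mul(Z, Z))))))))))
  step 39: S(S(S(S(S(S(add(add(S(add(SZ, SZ)), mul(Z, Z)), mul(add(Z, mul(add(Z, Z), SZ)), add(add(SSZ, SZ), mul(Z, Z))))))))))
  step 40: S(S(S(S(S(S(add(S(add(add(SZ, SZ), mul(Z, Z))), mul(add(Z, mul(add(Z, Z), SZ)), add(add(SSZ, SZ), mul(Z, Z))))))))))
  step 41: S(S(S(S(S(S(S(add(add(add(SZ, SZ), mul(Z, Z)), mul(add(Z, mul(add(Z, Z), SZ)), add(add(SSZ, SZ), mul(Z, Z)))))))))))
  step 42: S(S(S(S(S(S(S(add(add(S(add(Z, SZ)), mul(Z, Z)), mul(add(Z, mul(add(Z, Z), SZ)), add(add(SSZ, SZ), mul(Z, Z)))))))))))
  step 43: S(S(S(S(S(S(S(add(S(add(add(Z, SZ), mul(Z, Z))), mul(add(Z, mul(add(Z, Z), SZ)), add(add(SSZ, SZ), mul(Z, Z)))))))))))
  step 44: S(S(S(S(S(S(S(S(add(add(add(Z, SZ), mul(Z, Z)), mul(add(Z, mul(add(Z, Z), SZ)), add(add(SSZ, SZ), mul(Z, Z))))))))))))
  step 45: S(S(S(S(S(S(S(S(add(add(SZ, mul(Z, Z)), mul(add(Z, mul(add(Z, Z), SZ)), add(add(SSZ, SZ), mul(Z, Z))))))))))))
  step 46: S(S(S(S(S(S(S(S(add(S(add(Z, mul(Z, Z))), mul(add(Z, mul(add(Z, Z), SZ)), add(add(SSZ, SZ), mul(Z, Z))))))))))))
  step 47: S(S(S(S(S(S(S(S(S(add(add(Z, mul(Z, Z)), mul(add(Z, mul(add(Z, Z), SZ)), add(add(SSZ, SZ), mul(Z, Z)))))))))))))
  step 48: S(S(S(S(S(S(S(S(S(add(mul(Z, Z), mul(add(Z, mul(add(Z, Z), SZ)), add(add(SSZ, SZ), mul(Z, Z)))))))))))))
  step 49: S(S(S(S(S(S(S(S(S(add(Z, mul(add(Z, mul(add(Z, Z), SZ)), add(add(SSZ, SZ), mul(Z, Z)))))))))))))
  step 50: S(S(S(S(S(S(S(S(S(mul(add(Z, mul(add(Z, Z), SZ)), add(add(SSZ, SZ), mul(Z, Z))))))))))))
  step 51: S(S(S(S(S(S(S(S(S(mul(mul(add(Z, Z), SZ), add(add(SSZ, SZ), mul(Z, Z))))))))))))
  step 52: S(S(S(S(S(S(S(S(S(mul(mul(Z, SZ), add(add(SSZ, SZ), mul(Z, Z))))))))))))
  step 53: S(S(S(S(S(S(S(S(S(mul(Z, add(add(SSZ, SZ), mul(Z, Z))))))))))))
  step 54: S^9(Z)

Term B:
  start: add(SSSZ, add(SSSZ, Z))
  step 1: S(add(SSZ, add(SSSZ, Z)))
  step 2: S(S(add(SZ, add(SSSZ, Z))))
  step 3: S(S(S(add(Z, add(SSSZ, Z)))))
  step 4: S(S(S(add(SSSZ, Z))))
  step 5: S(S(S(S(add(SSZ, Z)))))
  step 6: S(S(S(S(S(add(SZ, Z))))))
  step 7: S(S(S(S(S(S(add(Z, Z)))))))
  step 8: S^6(Z)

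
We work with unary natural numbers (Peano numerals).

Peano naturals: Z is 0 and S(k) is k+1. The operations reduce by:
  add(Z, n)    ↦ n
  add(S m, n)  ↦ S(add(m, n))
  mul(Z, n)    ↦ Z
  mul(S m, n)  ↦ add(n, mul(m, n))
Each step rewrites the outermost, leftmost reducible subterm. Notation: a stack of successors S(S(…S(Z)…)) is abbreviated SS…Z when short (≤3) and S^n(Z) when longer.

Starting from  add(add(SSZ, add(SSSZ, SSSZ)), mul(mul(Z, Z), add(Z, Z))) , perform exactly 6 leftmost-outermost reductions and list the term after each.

Answer: after 6 steps: S(S(add(S(add(SSZ, SSSZ)), mul(mul(Z, Z), add(Z, Z)))))

Working:
  start: add(add(SSZ, add(SSSZ, SSSZ)), mul(mul(Z, Z), add(Z, Z)))
  step 1: add(S(add(SZ, add(SSSZ, SSSZ))), mul(mul(Z, Z), add(Z, Z)))
  step 2: S(add(add(SZ, add(SSSZ, SSSZ)), mul(mul(Z, Z), add(Z, Z))))
  step 3: S(add(S(add(Z, add(SSSZ, SSSZ))), mul(mul(Z, Z), add(Z, Z))))
  step 4: S(S(add(add(Z, add(SSSZ, SSSZ)), mul(mul(Z, Z), add(Z, Z)))))
  step 5: S(S(add(add(SSSZ, SSSZ), mul(mul(Z, Z), add(Z, Z)))))
  step 6: S(S(add(S(add(SSZ, SSSZ)), mul(mul(Z, Z), add(Z, Z)))))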